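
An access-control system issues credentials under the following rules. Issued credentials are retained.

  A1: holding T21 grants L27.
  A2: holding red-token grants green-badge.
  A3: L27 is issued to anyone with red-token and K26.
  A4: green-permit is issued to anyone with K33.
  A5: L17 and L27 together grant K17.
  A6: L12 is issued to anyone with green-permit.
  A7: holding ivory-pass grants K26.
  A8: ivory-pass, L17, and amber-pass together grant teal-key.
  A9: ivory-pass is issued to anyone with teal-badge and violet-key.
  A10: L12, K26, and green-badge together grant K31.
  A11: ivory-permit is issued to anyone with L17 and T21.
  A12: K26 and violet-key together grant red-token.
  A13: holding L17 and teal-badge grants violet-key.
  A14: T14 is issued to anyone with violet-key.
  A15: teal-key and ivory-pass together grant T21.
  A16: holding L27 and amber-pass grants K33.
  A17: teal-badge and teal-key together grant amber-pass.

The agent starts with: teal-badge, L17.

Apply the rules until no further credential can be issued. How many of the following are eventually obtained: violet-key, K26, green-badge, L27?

Holding L17 and teal-badge grants violet-key (A13).
Holding teal-badge and violet-key grants ivory-pass (A9).
Holding ivory-pass grants K26 (A7).
Holding K26 and violet-key grants red-token (A12).
Holding red-token grants green-badge (A2).
Holding red-token and K26 grants L27 (A3).
violet-key: reached.
K26: reached.
green-badge: reached.
L27: reached.
All 4 are reached.

4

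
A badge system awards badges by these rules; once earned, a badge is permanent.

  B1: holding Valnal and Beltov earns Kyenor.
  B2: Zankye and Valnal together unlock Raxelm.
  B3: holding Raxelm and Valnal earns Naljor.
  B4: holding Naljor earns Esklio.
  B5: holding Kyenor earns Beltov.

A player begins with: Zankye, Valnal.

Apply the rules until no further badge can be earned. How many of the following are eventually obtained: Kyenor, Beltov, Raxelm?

With Zankye and Valnal, Raxelm is earned (B2).
Kyenor would need Valnal and Beltov (B1), but Beltov is never earned.
Beltov would need Kyenor (B5), but Kyenor is never earned.
Raxelm: reached.
Reached: Raxelm — 1 of the 3.

1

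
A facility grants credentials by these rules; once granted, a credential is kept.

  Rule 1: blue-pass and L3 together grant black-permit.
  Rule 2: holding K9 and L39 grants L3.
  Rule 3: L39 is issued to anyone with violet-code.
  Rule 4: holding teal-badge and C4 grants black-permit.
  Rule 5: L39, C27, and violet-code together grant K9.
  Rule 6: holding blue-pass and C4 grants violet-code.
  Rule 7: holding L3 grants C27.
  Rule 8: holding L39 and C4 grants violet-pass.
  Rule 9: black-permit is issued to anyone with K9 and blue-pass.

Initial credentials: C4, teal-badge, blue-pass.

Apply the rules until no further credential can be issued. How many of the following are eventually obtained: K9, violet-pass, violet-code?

2

Holding blue-pass and C4 grants violet-code (Rule 6).
Holding violet-code grants L39 (Rule 3).
Holding L39 and C4 grants violet-pass (Rule 8).
K9 would need L39, C27, and violet-code (Rule 5), but C27 is never granted.
violet-pass: reached.
violet-code: reached.
Reached: violet-pass and violet-code — 2 of the 3.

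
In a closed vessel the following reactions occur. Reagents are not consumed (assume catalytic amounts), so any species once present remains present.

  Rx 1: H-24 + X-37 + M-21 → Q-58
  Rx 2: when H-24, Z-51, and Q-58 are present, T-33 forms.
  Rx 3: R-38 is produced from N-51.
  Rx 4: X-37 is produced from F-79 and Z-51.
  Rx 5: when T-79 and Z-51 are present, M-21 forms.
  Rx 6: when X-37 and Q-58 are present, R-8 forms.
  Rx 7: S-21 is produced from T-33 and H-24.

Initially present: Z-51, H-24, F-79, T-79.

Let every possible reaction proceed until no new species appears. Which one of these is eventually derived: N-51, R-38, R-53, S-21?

F-79 and Z-51 present → X-37 forms (Rx 4).
T-79 and Z-51 present → M-21 forms (Rx 5).
H-24, X-37, and M-21 present → Q-58 forms (Rx 1).
H-24, Z-51, and Q-58 present → T-33 forms (Rx 2).
T-33 and H-24 present → S-21 forms (Rx 7).
No rule produces R-53, and it is not given. R-38 would need N-51 (Rx 3), but N-51 never forms. No rule produces N-51, and it is not given.

S-21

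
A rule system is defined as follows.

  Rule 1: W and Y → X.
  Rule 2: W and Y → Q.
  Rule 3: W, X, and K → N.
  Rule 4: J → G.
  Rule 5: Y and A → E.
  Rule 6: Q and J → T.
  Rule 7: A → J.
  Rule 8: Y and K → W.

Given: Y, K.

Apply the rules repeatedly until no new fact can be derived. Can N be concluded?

Y and K hold, so W follows (Rule 8).
W and Y hold, so X follows (Rule 1).
From W, X, and K, Rule 3 gives N.

Yes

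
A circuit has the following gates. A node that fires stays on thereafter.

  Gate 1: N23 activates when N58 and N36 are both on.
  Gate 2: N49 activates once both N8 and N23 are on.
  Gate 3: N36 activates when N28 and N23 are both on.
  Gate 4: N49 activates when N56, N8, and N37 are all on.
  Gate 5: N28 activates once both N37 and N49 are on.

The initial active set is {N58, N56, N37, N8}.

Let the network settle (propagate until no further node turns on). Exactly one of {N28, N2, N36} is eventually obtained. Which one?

N56, N8, and N37 are on, so N49 activates (Gate 4).
N37 and N49 are on, so N28 activates (Gate 5).
N36 would need N28 and N23 (Gate 3), but N23 never turns on. No rule produces N2, and it is not given.

N28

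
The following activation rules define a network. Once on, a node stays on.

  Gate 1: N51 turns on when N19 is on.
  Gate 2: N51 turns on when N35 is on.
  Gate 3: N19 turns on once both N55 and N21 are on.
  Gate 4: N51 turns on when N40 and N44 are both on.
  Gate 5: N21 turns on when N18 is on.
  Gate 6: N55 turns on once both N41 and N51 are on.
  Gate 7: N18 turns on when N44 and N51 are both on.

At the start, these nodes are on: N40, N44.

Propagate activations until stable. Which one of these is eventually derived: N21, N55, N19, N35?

N21

Gate 4: N40 and N44 on → N51 on.
Gate 7: N44 and N51 on → N18 on.
Gate 5: N18 on → N21 on.
N55 would need N41 and N51 (Gate 6), but N41 never turns on. N19 would need N55 and N21 (Gate 3), but N55 never turns on. No rule produces N35, and it is not given.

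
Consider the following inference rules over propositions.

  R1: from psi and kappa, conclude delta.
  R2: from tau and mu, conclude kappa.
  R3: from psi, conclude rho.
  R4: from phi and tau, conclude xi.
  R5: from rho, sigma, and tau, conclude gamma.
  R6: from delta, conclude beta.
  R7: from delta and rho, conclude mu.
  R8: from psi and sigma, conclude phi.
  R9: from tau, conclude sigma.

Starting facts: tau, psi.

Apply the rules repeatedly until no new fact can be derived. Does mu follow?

mu would need delta and rho (R7), but delta is never established.

No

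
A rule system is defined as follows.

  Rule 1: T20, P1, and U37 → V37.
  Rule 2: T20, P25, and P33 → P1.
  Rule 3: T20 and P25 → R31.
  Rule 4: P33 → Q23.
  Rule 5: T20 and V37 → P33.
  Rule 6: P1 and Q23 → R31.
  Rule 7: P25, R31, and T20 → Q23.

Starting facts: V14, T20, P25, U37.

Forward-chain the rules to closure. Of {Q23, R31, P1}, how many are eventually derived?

From T20 and P25, Rule 3 gives R31.
From P25, R31, and T20, Rule 7 gives Q23.
Q23: reached.
R31: reached.
P1 would need T20, P25, and P33 (Rule 2), but P33 is never established.
Reached: Q23 and R31 — 2 of the 3.

2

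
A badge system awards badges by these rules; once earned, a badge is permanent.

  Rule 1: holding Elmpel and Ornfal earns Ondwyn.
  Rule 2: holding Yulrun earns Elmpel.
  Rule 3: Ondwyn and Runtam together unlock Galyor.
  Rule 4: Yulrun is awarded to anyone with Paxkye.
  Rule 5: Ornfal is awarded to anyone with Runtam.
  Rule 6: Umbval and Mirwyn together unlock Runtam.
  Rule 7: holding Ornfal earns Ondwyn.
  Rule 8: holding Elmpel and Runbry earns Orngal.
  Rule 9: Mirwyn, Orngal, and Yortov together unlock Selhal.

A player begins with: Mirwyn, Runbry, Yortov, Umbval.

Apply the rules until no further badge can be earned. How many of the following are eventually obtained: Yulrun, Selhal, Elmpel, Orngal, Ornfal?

With Umbval and Mirwyn, Runtam is earned (Rule 6).
With Runtam, Ornfal is earned (Rule 5).
Yulrun would need Paxkye (Rule 4), but Paxkye is never earned.
Selhal would need Mirwyn, Orngal, and Yortov (Rule 9), but Orngal is never earned.
Elmpel would need Yulrun (Rule 2), but Yulrun is never earned.
Orngal would need Elmpel and Runbry (Rule 8), but Elmpel is never earned.
Ornfal: reached.
Reached: Ornfal — 1 of the 5.

1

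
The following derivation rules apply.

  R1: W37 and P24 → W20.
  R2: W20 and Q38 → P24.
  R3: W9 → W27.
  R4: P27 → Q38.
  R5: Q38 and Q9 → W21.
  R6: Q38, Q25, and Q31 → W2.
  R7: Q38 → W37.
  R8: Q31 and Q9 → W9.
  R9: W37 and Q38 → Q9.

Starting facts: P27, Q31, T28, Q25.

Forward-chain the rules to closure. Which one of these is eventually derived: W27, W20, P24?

P27 holds, so Q38 follows (R4).
Q38 holds, so W37 follows (R7).
W37 and Q38 hold, so Q9 follows (R9).
From Q31 and Q9, R8 gives W9.
W9 holds, so W27 follows (R3).
W20 would need W37 and P24 (R1), but P24 is never established. P24 would need W20 and Q38 (R2), but W20 is never established.

W27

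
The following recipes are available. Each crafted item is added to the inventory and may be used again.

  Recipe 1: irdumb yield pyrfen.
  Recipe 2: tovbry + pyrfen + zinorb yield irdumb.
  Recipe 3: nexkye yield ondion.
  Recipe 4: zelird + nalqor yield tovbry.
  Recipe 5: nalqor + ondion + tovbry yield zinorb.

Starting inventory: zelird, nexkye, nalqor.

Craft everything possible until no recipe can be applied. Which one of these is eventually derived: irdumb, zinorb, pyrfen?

Using Recipe 3, nexkye makes ondion.
zelird + nalqor → tovbry (Recipe 4).
Using Recipe 5, nalqor, ondion, and tovbry make zinorb.
pyrfen would need irdumb (Recipe 1), but irdumb is never obtained. irdumb would need tovbry, pyrfen, and zinorb (Recipe 2), but pyrfen is never obtained.

zinorb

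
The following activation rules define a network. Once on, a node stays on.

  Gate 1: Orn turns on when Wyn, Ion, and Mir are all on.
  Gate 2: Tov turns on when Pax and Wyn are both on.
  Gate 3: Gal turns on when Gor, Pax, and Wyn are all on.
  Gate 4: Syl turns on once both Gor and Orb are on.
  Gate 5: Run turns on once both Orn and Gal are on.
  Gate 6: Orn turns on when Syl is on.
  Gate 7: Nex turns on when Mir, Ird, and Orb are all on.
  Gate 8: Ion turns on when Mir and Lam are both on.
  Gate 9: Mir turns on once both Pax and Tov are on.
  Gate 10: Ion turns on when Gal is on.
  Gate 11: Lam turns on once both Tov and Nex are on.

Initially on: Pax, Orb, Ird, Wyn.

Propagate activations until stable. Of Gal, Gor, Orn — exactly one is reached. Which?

Gate 2: Pax and Wyn on → Tov on.
Gate 9: Pax and Tov on → Mir on.
Mir, Ird, and Orb are on, so Nex turns on (Gate 7).
Gate 11: Tov and Nex on → Lam on.
Mir and Lam are on, so Ion turns on (Gate 8).
Gate 1: Wyn, Ion, and Mir on → Orn on.
Gal would need Gor, Pax, and Wyn (Gate 3), but Gor never turns on. No rule produces Gor, and it is not given.

Orn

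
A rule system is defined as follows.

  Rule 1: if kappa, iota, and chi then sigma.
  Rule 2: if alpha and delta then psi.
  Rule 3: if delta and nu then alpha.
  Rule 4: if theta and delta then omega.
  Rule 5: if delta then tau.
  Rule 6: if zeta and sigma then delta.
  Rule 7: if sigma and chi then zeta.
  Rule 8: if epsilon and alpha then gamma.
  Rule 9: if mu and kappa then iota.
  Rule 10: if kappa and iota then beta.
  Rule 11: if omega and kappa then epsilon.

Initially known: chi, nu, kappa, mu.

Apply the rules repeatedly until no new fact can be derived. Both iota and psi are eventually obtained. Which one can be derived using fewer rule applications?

iota: From mu and kappa, Rule 9 gives iota. [1 rule application]
psi: From mu and kappa, Rule 9 gives iota. kappa, iota, and chi hold, so sigma follows (Rule 1). sigma and chi hold, so zeta follows (Rule 7). From zeta and sigma, Rule 6 gives delta. delta and nu hold, so alpha follows (Rule 3). alpha and delta hold, so psi follows (Rule 2). [6 rule applications]
iota needs fewer.

iota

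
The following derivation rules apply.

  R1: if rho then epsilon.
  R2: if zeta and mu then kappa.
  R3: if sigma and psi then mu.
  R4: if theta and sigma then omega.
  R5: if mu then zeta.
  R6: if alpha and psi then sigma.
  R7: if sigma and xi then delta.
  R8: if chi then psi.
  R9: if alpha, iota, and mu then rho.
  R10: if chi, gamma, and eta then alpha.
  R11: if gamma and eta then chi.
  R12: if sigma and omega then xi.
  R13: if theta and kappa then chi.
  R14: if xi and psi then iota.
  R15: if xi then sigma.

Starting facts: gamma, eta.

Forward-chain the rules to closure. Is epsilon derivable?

epsilon would need rho (R1), but rho is never established.

No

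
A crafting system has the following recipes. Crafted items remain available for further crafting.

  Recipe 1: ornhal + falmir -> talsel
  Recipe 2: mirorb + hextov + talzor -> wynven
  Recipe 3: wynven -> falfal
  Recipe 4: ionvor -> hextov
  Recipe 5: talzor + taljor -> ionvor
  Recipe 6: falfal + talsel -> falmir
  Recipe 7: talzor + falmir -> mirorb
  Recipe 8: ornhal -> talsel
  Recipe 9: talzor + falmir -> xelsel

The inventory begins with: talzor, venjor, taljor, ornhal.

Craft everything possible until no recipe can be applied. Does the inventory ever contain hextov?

Yes

talzor + taljor -> ionvor (Recipe 5).
Using Recipe 4, ionvor makes hextov.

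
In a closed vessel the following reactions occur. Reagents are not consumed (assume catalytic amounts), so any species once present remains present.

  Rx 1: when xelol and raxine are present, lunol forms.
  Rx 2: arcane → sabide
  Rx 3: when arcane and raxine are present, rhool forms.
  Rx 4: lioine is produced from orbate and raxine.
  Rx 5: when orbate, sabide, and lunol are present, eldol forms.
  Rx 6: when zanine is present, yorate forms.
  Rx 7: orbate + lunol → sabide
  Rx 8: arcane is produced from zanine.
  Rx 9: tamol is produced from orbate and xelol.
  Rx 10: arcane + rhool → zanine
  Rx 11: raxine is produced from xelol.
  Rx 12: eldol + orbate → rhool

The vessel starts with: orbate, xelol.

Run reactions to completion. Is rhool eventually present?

Yes

xelol present → raxine forms (Rx 11).
xelol and raxine present → lunol forms (Rx 1).
orbate and lunol present → sabide forms (Rx 7).
orbate, sabide, and lunol present → eldol forms (Rx 5).
eldol and orbate present → rhool forms (Rx 12).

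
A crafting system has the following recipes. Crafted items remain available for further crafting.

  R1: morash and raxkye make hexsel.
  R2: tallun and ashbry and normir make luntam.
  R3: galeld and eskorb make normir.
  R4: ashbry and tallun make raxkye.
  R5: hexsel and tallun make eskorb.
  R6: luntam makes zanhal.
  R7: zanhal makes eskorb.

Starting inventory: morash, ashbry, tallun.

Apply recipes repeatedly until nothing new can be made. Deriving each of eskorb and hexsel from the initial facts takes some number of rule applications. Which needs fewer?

hexsel

hexsel: Using R4, ashbry and tallun make raxkye. morash and raxkye → hexsel (R1). [2 rule applications]
eskorb: ashbry and tallun → raxkye (R4). morash and raxkye → hexsel (R1). Using R5, hexsel and tallun make eskorb. [3 rule applications]
hexsel needs fewer.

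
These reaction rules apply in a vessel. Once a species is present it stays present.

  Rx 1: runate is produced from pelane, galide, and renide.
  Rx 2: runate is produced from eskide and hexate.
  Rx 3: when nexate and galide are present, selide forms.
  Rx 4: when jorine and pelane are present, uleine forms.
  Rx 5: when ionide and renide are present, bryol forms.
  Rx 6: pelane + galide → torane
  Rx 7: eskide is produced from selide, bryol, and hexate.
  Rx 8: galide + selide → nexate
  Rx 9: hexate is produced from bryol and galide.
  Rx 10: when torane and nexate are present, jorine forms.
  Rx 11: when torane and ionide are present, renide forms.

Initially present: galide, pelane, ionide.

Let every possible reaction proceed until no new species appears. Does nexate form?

No

nexate would need galide and selide (Rx 8), but selide never forms.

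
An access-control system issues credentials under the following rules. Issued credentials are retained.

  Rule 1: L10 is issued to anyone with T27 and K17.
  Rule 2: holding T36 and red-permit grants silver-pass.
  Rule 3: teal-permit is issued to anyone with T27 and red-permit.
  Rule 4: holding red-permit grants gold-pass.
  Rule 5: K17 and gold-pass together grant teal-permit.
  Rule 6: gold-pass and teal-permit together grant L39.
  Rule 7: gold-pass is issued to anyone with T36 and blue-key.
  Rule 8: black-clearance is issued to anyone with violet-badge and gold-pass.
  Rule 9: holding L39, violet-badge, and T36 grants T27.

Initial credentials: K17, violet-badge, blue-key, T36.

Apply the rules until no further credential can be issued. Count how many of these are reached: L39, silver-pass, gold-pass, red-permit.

Holding T36 and blue-key grants gold-pass (Rule 7).
Holding K17 and gold-pass grants teal-permit (Rule 5).
Holding gold-pass and teal-permit grants L39 (Rule 6).
L39: reached.
silver-pass would need T36 and red-permit (Rule 2), but red-permit is never granted.
gold-pass: reached.
No rule produces red-permit, and it is not given.
Reached: L39 and gold-pass — 2 of the 4.

2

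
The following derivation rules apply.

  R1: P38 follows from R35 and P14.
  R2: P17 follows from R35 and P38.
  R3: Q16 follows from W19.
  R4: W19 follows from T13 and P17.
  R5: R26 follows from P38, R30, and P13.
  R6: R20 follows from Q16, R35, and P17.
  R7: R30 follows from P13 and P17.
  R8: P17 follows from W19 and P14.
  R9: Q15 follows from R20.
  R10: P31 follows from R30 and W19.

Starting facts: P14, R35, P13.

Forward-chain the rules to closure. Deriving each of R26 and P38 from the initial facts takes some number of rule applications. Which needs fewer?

P38: R35 and P14 hold, so P38 follows (R1). [1 rule application]
R26: From R35 and P14, R1 gives P38. R35 and P38 hold, so P17 follows (R2). From P13 and P17, R7 gives R30. From P38, R30, and P13, R5 gives R26. [4 rule applications]
P38 needs fewer.

P38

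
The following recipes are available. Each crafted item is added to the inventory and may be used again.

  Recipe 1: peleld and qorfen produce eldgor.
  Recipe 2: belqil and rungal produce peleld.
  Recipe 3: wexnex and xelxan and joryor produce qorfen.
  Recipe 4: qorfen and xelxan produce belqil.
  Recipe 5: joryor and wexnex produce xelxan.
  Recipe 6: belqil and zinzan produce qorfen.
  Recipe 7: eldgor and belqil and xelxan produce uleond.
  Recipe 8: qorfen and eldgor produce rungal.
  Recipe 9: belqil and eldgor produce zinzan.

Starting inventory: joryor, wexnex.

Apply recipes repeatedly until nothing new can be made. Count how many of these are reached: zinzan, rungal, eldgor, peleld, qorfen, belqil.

Using Recipe 5, joryor and wexnex make xelxan.
Using Recipe 3, wexnex, xelxan, and joryor make qorfen.
qorfen and xelxan → belqil (Recipe 4).
zinzan would need belqil and eldgor (Recipe 9), but eldgor is never obtained.
rungal would need qorfen and eldgor (Recipe 8), but eldgor is never obtained.
eldgor would need peleld and qorfen (Recipe 1), but peleld is never obtained.
peleld would need belqil and rungal (Recipe 2), but rungal is never obtained.
qorfen: reached.
belqil: reached.
Reached: qorfen and belqil — 2 of the 6.

2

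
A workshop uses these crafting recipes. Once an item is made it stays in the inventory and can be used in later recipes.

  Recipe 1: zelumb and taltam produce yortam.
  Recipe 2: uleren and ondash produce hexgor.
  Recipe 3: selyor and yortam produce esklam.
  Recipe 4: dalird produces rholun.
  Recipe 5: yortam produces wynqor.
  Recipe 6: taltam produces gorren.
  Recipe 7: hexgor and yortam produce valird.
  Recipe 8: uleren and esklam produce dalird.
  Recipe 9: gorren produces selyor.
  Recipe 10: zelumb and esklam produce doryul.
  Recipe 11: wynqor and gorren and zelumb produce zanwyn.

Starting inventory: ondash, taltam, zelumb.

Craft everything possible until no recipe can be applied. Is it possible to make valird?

valird would need hexgor and yortam (Recipe 7), but hexgor is never obtained.

No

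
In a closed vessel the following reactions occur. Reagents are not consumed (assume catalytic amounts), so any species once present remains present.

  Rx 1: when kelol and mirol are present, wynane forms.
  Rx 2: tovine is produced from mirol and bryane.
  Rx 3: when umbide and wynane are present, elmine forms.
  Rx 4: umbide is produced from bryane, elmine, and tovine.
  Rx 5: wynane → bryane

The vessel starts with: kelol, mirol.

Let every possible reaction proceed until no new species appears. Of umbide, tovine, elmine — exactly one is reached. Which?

tovine

kelol and mirol present → wynane forms (Rx 1).
wynane present → bryane forms (Rx 5).
mirol and bryane present → tovine forms (Rx 2).
umbide would need bryane, elmine, and tovine (Rx 4), but elmine never forms. elmine would need umbide and wynane (Rx 3), but umbide never forms.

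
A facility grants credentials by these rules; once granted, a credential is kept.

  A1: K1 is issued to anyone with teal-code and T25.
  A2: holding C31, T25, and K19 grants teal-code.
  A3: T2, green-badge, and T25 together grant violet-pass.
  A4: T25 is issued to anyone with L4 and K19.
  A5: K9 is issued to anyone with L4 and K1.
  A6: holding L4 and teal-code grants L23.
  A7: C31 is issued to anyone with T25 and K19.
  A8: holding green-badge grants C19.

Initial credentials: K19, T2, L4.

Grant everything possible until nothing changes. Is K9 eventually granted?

Holding L4 and K19 grants T25 (A4).
Holding T25 and K19 grants C31 (A7).
Holding C31, T25, and K19 grants teal-code (A2).
Holding teal-code and T25 grants K1 (A1).
Holding L4 and K1 grants K9 (A5).

Yes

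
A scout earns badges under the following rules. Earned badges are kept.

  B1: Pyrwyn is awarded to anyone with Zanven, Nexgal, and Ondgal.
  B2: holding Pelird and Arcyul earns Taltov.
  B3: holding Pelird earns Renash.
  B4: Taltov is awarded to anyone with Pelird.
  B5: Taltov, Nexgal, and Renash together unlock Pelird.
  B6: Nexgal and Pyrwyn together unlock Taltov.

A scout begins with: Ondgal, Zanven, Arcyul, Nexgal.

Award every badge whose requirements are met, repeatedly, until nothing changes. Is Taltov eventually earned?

Yes

With Zanven, Nexgal, and Ondgal, Pyrwyn is earned (B1).
With Nexgal and Pyrwyn, Taltov is earned (B6).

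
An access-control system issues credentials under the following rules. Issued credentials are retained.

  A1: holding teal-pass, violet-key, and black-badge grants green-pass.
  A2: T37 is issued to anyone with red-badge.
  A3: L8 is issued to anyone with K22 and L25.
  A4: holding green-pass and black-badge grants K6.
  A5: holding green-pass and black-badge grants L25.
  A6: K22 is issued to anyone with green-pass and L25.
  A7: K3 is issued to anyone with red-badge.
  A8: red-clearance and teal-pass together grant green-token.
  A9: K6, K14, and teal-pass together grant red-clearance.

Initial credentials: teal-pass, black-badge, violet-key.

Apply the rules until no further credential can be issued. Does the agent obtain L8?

Yes

Holding teal-pass, violet-key, and black-badge grants green-pass (A1).
Holding green-pass and black-badge grants L25 (A5).
Holding green-pass and L25 grants K22 (A6).
Holding K22 and L25 grants L8 (A3).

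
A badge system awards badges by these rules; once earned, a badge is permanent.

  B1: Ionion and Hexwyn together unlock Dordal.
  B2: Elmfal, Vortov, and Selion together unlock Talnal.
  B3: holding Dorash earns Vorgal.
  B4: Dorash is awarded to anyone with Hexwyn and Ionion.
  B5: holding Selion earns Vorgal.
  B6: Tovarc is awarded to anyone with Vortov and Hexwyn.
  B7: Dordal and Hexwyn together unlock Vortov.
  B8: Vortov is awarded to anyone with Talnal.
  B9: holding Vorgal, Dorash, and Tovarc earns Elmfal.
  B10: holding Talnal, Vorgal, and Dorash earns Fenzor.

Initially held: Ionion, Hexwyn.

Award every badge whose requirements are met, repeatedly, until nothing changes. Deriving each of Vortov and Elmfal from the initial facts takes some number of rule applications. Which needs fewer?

Vortov

Vortov: With Ionion and Hexwyn, Dordal is earned (B1). With Dordal and Hexwyn, Vortov is earned (B7). [2 rule applications]
Elmfal: With Ionion and Hexwyn, Dordal is earned (B1). With Hexwyn and Ionion, Dorash is earned (B4). With Dorash, Vorgal is earned (B3). With Dordal and Hexwyn, Vortov is earned (B7). With Vortov and Hexwyn, Tovarc is earned (B6). With Vorgal, Dorash, and Tovarc, Elmfal is earned (B9). [6 rule applications]
Vortov needs fewer.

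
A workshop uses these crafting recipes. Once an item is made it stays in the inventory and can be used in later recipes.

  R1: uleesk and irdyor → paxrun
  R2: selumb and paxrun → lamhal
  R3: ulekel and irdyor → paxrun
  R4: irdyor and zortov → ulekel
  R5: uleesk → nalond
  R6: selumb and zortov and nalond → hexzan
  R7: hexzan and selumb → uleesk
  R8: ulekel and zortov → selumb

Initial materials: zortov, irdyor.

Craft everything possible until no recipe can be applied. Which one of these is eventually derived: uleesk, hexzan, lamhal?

lamhal

Using R4, irdyor and zortov make ulekel.
ulekel and zortov → selumb (R8).
ulekel and irdyor → paxrun (R3).
Using R2, selumb and paxrun make lamhal.
hexzan would need selumb, zortov, and nalond (R6), but nalond is never obtained. uleesk would need hexzan and selumb (R7), but hexzan is never obtained.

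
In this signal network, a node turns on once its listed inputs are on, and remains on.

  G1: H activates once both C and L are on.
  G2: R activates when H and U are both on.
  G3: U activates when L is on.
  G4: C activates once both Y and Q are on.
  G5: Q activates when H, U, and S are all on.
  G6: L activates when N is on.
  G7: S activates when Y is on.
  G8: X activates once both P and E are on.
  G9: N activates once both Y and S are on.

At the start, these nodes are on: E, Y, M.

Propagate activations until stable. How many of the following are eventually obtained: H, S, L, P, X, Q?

Y is on, so S activates (G7).
Y and S are on, so N activates (G9).
G6: N on → L on.
H would need C and L (G1), but C never turns on.
S: reached.
L: reached.
No rule produces P, and it is not given.
X would need P and E (G8), but P never turns on.
Q would need H, U, and S (G5), but H never turns on.
Reached: S and L — 2 of the 6.

2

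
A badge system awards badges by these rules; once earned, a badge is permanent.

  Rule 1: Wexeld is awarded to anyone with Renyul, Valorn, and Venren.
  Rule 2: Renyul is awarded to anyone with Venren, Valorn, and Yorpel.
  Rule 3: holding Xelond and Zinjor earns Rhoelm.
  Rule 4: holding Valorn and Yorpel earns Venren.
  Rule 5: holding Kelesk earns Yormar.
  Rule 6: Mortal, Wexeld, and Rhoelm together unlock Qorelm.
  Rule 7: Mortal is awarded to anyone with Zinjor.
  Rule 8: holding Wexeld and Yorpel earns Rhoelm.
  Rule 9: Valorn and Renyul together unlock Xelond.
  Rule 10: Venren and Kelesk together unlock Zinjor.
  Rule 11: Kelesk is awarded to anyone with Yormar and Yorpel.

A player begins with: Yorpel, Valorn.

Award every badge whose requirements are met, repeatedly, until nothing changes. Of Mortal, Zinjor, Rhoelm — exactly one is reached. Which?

With Valorn and Yorpel, Venren is earned (Rule 4).
With Venren, Valorn, and Yorpel, Renyul is earned (Rule 2).
With Renyul, Valorn, and Venren, Wexeld is earned (Rule 1).
With Wexeld and Yorpel, Rhoelm is earned (Rule 8).
Zinjor would need Venren and Kelesk (Rule 10), but Kelesk is never earned. Mortal would need Zinjor (Rule 7), but Zinjor is never earned.

Rhoelm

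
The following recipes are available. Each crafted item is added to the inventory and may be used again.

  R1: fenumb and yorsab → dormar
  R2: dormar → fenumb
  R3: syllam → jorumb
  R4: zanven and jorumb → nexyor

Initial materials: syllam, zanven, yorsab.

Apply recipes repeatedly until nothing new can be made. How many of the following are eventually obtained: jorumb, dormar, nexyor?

2

syllam → jorumb (R3).
zanven and jorumb → nexyor (R4).
jorumb: reached.
dormar would need fenumb and yorsab (R1), but fenumb is never obtained.
nexyor: reached.
Reached: jorumb and nexyor — 2 of the 3.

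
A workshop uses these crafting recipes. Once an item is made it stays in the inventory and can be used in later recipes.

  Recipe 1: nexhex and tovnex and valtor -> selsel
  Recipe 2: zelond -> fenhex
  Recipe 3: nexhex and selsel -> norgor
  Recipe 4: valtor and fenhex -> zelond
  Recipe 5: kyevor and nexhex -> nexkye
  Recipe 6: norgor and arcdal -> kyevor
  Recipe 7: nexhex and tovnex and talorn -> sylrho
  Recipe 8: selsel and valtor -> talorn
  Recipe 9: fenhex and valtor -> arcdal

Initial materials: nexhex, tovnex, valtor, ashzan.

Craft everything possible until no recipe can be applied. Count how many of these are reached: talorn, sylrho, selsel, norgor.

nexhex and tovnex and valtor -> selsel (Recipe 1).
Using Recipe 3, nexhex and selsel make norgor.
selsel and valtor -> talorn (Recipe 8).
nexhex and tovnex and talorn -> sylrho (Recipe 7).
talorn: reached.
sylrho: reached.
selsel: reached.
norgor: reached.
All 4 are reached.

4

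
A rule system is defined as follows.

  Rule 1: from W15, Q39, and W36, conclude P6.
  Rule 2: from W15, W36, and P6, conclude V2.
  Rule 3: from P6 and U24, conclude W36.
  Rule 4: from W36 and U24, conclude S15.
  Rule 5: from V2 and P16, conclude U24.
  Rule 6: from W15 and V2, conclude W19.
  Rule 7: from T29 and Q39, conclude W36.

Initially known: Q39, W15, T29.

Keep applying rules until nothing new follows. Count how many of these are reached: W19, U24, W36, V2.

3

From T29 and Q39, Rule 7 gives W36.
From W15, Q39, and W36, Rule 1 gives P6.
From W15, W36, and P6, Rule 2 gives V2.
From W15 and V2, Rule 6 gives W19.
W19: reached.
U24 would need V2 and P16 (Rule 5), but P16 is never established.
W36: reached.
V2: reached.
Reached: W19, W36, and V2 — 3 of the 4.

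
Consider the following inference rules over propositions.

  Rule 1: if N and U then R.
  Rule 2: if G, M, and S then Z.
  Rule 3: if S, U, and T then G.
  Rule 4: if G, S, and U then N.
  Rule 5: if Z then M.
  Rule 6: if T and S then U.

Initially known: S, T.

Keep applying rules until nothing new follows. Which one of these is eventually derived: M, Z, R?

R

T and S hold, so U follows (Rule 6).
S, U, and T hold, so G follows (Rule 3).
From G, S, and U, Rule 4 gives N.
From N and U, Rule 1 gives R.
Z would need G, M, and S (Rule 2), but M is never established. M would need Z (Rule 5), but Z is never established.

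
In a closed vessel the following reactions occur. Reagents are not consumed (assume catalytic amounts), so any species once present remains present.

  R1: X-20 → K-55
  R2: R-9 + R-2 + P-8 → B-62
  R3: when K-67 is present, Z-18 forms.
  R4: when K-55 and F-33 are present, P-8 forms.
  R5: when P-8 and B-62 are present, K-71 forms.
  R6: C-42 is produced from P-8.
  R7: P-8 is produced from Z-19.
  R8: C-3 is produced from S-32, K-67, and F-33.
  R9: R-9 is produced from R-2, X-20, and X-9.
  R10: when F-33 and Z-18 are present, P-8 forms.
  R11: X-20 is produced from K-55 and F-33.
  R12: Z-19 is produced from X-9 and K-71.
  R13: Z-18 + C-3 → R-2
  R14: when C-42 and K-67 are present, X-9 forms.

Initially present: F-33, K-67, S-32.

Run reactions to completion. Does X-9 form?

K-67 present → Z-18 forms (R3).
F-33 and Z-18 present → P-8 forms (R10).
P-8 present → C-42 forms (R6).
C-42 and K-67 present → X-9 forms (R14).

Yes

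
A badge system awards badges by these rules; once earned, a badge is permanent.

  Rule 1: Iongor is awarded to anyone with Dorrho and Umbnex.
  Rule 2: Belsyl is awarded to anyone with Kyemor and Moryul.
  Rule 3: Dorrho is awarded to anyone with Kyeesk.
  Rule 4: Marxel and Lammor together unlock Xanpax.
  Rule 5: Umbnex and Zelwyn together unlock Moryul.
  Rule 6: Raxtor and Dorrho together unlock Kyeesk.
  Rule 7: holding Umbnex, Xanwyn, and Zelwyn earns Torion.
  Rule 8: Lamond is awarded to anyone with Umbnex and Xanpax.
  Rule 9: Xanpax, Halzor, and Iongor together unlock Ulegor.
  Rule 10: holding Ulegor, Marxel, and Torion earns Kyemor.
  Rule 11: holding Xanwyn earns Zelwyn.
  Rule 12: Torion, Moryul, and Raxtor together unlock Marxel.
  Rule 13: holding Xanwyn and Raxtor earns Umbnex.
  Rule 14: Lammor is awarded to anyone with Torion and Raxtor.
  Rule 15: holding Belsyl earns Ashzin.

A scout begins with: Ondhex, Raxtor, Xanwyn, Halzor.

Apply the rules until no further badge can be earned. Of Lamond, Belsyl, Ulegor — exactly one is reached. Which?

Lamond

With Xanwyn, Zelwyn is earned (Rule 11).
With Xanwyn and Raxtor, Umbnex is earned (Rule 13).
With Umbnex and Zelwyn, Moryul is earned (Rule 5).
With Umbnex, Xanwyn, and Zelwyn, Torion is earned (Rule 7).
With Torion and Raxtor, Lammor is earned (Rule 14).
With Torion, Moryul, and Raxtor, Marxel is earned (Rule 12).
With Marxel and Lammor, Xanpax is earned (Rule 4).
With Umbnex and Xanpax, Lamond is earned (Rule 8).
Ulegor would need Xanpax, Halzor, and Iongor (Rule 9), but Iongor is never earned. Belsyl would need Kyemor and Moryul (Rule 2), but Kyemor is never earned.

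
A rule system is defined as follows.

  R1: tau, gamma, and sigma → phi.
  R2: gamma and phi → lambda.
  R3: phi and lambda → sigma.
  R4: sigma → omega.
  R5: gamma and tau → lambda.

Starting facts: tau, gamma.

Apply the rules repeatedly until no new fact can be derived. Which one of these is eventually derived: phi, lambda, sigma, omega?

From gamma and tau, R5 gives lambda.
sigma would need phi and lambda (R3), but phi is never established. omega would need sigma (R4), but sigma is never established. phi would need tau, gamma, and sigma (R1), but sigma is never established.

lambda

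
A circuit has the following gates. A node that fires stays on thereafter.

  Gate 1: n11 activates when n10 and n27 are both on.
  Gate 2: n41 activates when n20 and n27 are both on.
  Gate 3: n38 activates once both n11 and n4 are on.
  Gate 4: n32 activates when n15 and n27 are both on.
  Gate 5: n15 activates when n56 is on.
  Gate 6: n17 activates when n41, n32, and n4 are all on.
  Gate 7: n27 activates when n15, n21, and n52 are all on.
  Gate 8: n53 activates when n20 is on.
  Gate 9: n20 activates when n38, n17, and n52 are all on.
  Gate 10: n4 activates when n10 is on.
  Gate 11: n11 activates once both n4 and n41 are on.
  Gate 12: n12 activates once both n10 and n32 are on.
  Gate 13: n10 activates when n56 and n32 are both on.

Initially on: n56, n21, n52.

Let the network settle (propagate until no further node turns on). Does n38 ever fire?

Yes

n56 is on, so n15 activates (Gate 5).
n15, n21, and n52 are on, so n27 activates (Gate 7).
n15 and n27 are on, so n32 activates (Gate 4).
Gate 13: n56 and n32 on → n10 on.
n10 is on, so n4 activates (Gate 10).
n10 and n27 are on, so n11 activates (Gate 1).
n11 and n4 are on, so n38 activates (Gate 3).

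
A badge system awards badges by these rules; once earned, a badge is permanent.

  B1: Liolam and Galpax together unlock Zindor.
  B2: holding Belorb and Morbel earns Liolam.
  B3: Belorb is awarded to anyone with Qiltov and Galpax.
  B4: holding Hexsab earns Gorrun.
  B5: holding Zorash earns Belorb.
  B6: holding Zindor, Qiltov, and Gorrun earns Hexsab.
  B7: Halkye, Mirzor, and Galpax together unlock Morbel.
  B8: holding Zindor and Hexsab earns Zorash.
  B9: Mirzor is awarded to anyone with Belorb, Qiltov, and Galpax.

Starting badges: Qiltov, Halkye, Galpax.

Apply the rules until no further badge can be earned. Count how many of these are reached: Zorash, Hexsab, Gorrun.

Zorash would need Zindor and Hexsab (B8), but Hexsab is never earned.
Hexsab would need Zindor, Qiltov, and Gorrun (B6), but Gorrun is never earned.
Gorrun would need Hexsab (B4), but Hexsab is never earned.
None of the 3 are reached.

0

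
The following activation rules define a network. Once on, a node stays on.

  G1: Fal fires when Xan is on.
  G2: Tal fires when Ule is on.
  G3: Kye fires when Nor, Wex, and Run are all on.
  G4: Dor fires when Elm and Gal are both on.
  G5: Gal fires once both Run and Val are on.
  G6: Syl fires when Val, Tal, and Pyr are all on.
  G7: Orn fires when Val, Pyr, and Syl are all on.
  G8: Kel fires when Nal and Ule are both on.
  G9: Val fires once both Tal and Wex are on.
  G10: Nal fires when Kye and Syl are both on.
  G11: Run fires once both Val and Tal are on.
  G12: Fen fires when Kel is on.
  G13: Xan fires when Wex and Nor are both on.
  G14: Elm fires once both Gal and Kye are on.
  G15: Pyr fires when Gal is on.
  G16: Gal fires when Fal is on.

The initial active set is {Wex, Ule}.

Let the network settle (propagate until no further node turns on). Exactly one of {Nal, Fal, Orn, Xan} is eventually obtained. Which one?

Ule is on, so Tal fires (G2).
G9: Tal and Wex on → Val on.
Val and Tal are on, so Run fires (G11).
Run and Val are on, so Gal fires (G5).
G15: Gal on → Pyr on.
G6: Val, Tal, and Pyr on → Syl on.
Val, Pyr, and Syl are on, so Orn fires (G7).
Xan would need Wex and Nor (G13), but Nor never turns on. Fal would need Xan (G1), but Xan never turns on. Nal would need Kye and Syl (G10), but Kye never turns on.

Orn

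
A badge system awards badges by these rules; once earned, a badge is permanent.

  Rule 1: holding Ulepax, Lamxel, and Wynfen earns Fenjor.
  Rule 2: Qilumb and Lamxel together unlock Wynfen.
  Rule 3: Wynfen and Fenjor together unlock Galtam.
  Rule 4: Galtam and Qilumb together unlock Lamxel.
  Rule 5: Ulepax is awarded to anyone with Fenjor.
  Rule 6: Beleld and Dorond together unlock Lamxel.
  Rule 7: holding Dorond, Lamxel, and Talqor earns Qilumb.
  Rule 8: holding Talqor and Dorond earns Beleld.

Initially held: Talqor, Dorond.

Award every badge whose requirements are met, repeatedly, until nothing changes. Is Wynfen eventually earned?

Yes

With Talqor and Dorond, Beleld is earned (Rule 8).
With Beleld and Dorond, Lamxel is earned (Rule 6).
With Dorond, Lamxel, and Talqor, Qilumb is earned (Rule 7).
With Qilumb and Lamxel, Wynfen is earned (Rule 2).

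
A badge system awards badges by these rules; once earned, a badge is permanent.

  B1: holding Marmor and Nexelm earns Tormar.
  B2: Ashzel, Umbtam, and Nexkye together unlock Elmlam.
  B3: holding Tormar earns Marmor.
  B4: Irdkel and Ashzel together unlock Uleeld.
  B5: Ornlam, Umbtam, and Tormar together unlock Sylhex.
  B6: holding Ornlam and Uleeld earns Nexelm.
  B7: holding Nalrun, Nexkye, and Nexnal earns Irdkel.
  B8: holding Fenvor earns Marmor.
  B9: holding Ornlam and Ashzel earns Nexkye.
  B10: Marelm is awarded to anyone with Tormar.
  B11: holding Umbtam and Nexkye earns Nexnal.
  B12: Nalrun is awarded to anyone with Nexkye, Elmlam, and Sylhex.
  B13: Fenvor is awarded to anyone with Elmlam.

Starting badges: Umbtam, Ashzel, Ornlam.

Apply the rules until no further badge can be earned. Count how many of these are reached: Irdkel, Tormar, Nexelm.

Irdkel would need Nalrun, Nexkye, and Nexnal (B7), but Nalrun is never earned.
Tormar would need Marmor and Nexelm (B1), but Nexelm is never earned.
Nexelm would need Ornlam and Uleeld (B6), but Uleeld is never earned.
None of the 3 are reached.

0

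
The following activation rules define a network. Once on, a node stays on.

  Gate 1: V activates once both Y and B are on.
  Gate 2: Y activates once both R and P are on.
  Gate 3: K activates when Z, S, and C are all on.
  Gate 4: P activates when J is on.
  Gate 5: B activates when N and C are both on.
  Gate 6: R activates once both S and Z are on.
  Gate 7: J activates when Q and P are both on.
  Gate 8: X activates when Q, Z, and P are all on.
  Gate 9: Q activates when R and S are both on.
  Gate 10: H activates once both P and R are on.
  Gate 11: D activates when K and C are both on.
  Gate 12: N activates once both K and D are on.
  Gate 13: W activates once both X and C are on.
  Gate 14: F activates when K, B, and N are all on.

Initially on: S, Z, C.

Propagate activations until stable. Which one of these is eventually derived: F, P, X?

F

Z, S, and C are on, so K activates (Gate 3).
K and C are on, so D activates (Gate 11).
Gate 12: K and D on → N on.
Gate 5: N and C on → B on.
Gate 14: K, B, and N on → F on.
P would need J (Gate 4), but J never turns on. X would need Q, Z, and P (Gate 8), but P never turns on.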